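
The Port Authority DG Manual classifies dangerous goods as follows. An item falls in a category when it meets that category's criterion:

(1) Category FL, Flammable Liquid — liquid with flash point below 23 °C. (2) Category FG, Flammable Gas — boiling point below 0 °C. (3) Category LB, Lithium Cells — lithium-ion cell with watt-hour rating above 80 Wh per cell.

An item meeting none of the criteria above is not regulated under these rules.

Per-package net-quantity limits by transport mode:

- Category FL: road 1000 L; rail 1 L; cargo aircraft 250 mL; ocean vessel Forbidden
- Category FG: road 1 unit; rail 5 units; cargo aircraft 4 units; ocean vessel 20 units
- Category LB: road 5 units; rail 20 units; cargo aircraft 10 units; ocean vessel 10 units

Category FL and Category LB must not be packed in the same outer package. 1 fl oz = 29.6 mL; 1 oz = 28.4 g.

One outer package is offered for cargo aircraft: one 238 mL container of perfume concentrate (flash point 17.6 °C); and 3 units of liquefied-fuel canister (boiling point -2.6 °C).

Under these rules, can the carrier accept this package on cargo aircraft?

Yes

The perfume concentrate has flash point 17.6 °C, which is < 23 °C, so it is Category FL (Flammable Liquid).
Boiling point -2.6 °C meets the Category FG criterion (Flammable Gas), so the liquefied-fuel canister is Category FG.
Category FG quantity: 3 units.
That is within the Category FG cargo aircraft limit of 4 units.
Category FL quantity: 238 mL.
238 mL is within the cargo aircraft limit of 250 mL for Category FL.
The segregation rule (Category FL with Category LB) does not apply to Category FG with Category FL.
Every hazard category is within its cargo aircraft limit and no segregation rule is violated.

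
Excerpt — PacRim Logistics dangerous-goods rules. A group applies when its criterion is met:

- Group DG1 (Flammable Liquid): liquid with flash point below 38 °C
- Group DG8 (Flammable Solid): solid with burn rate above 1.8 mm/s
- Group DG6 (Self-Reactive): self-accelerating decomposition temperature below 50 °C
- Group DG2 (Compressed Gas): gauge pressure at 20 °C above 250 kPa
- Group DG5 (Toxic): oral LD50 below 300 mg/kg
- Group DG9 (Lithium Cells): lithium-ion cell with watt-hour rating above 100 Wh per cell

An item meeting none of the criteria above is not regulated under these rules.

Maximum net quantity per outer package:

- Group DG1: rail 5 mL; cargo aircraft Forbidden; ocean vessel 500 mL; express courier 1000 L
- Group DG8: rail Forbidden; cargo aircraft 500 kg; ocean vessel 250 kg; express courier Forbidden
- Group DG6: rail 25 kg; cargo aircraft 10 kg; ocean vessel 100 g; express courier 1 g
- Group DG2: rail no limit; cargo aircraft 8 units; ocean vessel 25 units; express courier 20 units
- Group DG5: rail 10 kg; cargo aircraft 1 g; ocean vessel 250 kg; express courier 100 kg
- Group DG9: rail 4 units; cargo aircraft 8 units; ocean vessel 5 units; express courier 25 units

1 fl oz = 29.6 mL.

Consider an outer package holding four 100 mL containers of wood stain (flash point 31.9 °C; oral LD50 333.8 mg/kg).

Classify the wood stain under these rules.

Group DG1

Wood stain: flash point 31.9 °C < 38 °C → Group DG1 (Flammable Liquid).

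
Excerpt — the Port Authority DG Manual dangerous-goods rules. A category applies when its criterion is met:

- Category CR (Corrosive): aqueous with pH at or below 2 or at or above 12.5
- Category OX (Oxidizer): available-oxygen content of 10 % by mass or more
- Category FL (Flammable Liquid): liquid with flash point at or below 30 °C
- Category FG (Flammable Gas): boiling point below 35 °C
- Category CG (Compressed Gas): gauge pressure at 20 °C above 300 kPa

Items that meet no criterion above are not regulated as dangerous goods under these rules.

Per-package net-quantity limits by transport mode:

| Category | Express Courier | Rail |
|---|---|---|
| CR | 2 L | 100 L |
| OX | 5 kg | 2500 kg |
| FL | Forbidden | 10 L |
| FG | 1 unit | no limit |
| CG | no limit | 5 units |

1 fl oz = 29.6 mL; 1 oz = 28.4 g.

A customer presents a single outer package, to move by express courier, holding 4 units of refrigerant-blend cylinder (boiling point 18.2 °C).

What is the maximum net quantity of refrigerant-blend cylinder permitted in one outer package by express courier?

1 unit

Refrigerant-blend cylinder: boiling point 18.2 °C < 35 °C → Category FG (Flammable Gas).
The express courier limit for Category FG is 1 unit.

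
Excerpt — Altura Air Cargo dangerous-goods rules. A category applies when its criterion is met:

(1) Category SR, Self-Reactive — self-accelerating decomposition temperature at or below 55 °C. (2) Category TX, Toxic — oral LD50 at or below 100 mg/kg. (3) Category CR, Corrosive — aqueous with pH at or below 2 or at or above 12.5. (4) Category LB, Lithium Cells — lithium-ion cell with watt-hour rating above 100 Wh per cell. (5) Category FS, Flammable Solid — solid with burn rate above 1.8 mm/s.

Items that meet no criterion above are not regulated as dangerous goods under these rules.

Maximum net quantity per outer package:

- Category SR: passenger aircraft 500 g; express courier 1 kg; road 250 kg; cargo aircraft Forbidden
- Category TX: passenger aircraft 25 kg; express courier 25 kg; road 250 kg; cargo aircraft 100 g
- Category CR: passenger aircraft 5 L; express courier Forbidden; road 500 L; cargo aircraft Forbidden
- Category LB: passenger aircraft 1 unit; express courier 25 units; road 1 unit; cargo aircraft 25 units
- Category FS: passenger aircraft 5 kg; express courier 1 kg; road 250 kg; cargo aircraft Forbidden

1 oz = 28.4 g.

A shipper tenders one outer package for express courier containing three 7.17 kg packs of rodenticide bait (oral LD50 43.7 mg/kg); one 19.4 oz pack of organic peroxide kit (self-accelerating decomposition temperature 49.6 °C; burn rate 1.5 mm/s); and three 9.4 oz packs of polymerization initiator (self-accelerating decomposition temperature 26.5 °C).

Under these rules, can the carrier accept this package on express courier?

No

Rodenticide bait: oral LD50 43.7 mg/kg ≤ 100 mg/kg → Category TX (Toxic).
The organic peroxide kit has self-accelerating decomposition temperature 49.6 °C, which is ≤ 55 °C, so it is Category SR (Self-Reactive).
With self-accelerating decomposition temperature 26.5 °C (≤ 55 °C), the polymerization initiator falls in Category SR.
Total Category SR: (one 19.4 oz pack = 550.96 g) + (three 9.4 oz packs = 800.88 g) = 1351.84 g.
1351.84 g > 1 kg (express courier limit, Category SR) — over the limit.
Category TX quantity: three 7.17 kg packs = 21.51 kg.
That is within the Category TX express courier limit of 25 kg.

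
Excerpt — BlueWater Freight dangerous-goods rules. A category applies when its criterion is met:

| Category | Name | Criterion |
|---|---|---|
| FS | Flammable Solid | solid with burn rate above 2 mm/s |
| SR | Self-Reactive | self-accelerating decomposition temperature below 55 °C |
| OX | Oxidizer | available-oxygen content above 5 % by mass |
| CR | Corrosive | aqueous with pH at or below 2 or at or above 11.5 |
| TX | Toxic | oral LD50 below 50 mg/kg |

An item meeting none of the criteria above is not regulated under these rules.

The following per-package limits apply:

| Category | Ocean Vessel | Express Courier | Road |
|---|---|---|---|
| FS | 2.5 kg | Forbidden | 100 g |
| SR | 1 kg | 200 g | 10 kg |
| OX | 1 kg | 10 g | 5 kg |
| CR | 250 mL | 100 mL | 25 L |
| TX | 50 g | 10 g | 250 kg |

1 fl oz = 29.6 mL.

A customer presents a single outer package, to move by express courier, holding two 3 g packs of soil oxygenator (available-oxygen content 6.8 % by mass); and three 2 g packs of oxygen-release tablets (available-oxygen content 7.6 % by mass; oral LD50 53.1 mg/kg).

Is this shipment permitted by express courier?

The soil oxygenator has available-oxygen content 6.8 % by mass, which is > 5 % by mass, so it is Category OX (Oxidizer).
Available-oxygen content 7.6 % by mass meets the Category OX criterion (Oxidizer), so the oxygen-release tablets are Category OX.
Total Category OX: (two 3 g packs = 6 g) + (three 2 g packs = 6 g) = 12 g.
12 g exceeds the express courier limit of 10 g for Category OX.

No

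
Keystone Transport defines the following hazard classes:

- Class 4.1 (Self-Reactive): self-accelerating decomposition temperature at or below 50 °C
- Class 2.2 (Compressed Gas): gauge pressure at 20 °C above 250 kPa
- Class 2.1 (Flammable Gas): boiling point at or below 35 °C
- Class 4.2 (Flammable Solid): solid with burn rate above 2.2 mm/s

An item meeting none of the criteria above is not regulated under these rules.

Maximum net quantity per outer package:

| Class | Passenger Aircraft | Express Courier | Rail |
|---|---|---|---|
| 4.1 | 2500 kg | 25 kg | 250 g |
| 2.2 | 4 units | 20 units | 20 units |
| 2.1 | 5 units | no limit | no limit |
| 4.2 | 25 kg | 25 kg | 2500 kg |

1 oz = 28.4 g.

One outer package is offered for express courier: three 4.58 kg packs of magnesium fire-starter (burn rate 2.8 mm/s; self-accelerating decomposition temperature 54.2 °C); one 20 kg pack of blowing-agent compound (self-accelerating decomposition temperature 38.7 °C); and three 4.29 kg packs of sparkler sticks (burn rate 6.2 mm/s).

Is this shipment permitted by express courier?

The magnesium fire-starter has burn rate 2.8 mm/s, which is > 2.2 mm/s, so it is Class 4.2 (Flammable Solid).
The blowing-agent compound has self-accelerating decomposition temperature 38.7 °C, which is ≤ 50 °C, so it is Class 4.1 (Self-Reactive).
Burn rate 6.2 mm/s meets the Class 4.2 criterion (Flammable Solid), so the sparkler sticks are Class 4.2.
Total Class 4.2: (three 4.58 kg packs = 13.74 kg) + (three 4.29 kg packs = 12.87 kg) = 26.61 kg.
26.61 kg > 25 kg (express courier limit, Class 4.2) — over the limit.
Class 4.1 quantity: 20 kg.
20 kg is within the express courier limit of 25 kg for Class 4.1.

No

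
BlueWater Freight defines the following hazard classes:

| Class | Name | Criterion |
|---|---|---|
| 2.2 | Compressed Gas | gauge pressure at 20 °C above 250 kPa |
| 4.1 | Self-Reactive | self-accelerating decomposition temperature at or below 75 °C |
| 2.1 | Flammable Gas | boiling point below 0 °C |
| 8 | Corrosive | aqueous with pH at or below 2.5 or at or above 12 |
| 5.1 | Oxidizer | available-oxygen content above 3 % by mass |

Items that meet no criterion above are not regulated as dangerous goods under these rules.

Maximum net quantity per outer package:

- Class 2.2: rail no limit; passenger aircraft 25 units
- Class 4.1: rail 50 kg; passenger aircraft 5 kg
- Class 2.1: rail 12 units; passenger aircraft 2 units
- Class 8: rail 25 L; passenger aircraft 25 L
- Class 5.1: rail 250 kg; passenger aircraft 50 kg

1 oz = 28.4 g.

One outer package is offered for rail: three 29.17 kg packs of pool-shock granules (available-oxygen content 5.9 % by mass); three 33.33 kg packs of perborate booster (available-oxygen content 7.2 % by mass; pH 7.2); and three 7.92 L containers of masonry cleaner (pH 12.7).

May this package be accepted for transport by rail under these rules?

Yes

Available-oxygen content 5.9 % by mass meets the Class 5.1 criterion (Oxidizer), so the pool-shock granules are Class 5.1.
The perborate booster has available-oxygen content 7.2 % by mass, which is > 3 % by mass, so it is Class 5.1 (Oxidizer).
pH 12.7 meets the Class 8 criterion (Corrosive), so the masonry cleaner is Class 8.
Class 8 quantity: three 7.92 L containers = 23.76 L.
That is within the Class 8 rail limit of 25 L.
Class 5.1 net quantity: (three 29.17 kg packs = 87.51 kg) + (three 33.33 kg packs = 99.99 kg) = 187.5 kg.
187.5 kg ≤ 250 kg (rail limit, Class 5.1) — within limit.
Every hazard class is within its rail limit and no segregation rule is violated.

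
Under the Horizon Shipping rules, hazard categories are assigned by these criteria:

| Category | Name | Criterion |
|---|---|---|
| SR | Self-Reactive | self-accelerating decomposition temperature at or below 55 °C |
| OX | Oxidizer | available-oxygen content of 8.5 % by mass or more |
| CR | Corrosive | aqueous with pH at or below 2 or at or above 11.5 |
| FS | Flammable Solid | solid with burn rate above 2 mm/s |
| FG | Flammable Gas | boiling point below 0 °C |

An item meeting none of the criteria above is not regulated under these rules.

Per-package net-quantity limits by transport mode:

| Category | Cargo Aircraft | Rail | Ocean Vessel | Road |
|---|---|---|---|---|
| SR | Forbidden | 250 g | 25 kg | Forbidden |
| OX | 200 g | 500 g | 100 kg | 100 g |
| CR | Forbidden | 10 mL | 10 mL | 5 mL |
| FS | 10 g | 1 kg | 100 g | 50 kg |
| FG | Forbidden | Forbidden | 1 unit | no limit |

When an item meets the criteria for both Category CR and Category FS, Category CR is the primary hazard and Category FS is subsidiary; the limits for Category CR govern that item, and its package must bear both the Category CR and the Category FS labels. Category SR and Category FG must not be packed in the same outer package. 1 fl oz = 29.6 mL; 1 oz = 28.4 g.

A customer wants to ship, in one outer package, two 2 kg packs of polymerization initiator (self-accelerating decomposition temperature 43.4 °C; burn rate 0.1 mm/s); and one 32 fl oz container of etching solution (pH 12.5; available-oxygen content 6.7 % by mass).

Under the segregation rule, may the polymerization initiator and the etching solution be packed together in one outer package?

Polymerization initiator: self-accelerating decomposition temperature 43.4 °C ≤ 55 °C → Category SR (Self-Reactive).
With pH 12.5 (≥ 11.5), the etching solution falls in Category CR.
No segregation rule bars Category SR with Category CR.

Yes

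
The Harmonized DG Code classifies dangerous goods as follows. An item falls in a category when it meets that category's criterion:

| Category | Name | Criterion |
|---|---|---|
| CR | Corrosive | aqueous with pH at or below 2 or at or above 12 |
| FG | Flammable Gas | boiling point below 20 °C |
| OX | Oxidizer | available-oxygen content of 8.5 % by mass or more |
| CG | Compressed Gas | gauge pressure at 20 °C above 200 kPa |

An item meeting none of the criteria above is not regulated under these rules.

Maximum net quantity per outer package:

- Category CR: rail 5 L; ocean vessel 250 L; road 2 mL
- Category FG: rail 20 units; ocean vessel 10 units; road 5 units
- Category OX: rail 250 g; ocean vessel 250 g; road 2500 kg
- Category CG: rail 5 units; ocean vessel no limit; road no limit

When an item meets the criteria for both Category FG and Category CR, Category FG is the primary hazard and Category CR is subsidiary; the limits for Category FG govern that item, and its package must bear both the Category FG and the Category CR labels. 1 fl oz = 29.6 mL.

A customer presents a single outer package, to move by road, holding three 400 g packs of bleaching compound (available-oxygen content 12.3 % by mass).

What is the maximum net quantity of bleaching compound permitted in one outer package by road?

Available-oxygen content 12.3 % by mass meets the Category OX criterion (Oxidizer), so the bleaching compound is Category OX.
The road limit for Category OX is 2500 kg.

2500 kg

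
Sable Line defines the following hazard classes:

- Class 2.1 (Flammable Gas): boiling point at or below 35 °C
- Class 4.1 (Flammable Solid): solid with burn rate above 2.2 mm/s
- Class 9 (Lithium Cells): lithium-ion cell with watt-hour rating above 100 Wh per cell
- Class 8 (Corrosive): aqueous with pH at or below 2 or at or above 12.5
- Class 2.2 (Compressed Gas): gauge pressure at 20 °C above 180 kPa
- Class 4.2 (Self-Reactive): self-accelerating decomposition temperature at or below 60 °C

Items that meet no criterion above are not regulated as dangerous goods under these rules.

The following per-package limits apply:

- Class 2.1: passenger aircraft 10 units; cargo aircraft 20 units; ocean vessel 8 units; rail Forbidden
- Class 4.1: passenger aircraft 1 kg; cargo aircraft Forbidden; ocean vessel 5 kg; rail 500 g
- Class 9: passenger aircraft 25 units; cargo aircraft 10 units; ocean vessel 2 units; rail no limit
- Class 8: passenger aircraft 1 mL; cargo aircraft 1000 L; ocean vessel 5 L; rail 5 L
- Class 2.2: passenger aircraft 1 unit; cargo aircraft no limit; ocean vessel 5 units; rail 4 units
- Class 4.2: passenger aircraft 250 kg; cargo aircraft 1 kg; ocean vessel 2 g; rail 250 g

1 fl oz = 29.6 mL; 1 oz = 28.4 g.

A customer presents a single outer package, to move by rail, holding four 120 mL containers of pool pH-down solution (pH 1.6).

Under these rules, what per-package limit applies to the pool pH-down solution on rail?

5 L

The pool pH-down solution has pH 1.6, which is ≤ 2, so it is Class 8 (Corrosive).
The rail limit for Class 8 is 5 L.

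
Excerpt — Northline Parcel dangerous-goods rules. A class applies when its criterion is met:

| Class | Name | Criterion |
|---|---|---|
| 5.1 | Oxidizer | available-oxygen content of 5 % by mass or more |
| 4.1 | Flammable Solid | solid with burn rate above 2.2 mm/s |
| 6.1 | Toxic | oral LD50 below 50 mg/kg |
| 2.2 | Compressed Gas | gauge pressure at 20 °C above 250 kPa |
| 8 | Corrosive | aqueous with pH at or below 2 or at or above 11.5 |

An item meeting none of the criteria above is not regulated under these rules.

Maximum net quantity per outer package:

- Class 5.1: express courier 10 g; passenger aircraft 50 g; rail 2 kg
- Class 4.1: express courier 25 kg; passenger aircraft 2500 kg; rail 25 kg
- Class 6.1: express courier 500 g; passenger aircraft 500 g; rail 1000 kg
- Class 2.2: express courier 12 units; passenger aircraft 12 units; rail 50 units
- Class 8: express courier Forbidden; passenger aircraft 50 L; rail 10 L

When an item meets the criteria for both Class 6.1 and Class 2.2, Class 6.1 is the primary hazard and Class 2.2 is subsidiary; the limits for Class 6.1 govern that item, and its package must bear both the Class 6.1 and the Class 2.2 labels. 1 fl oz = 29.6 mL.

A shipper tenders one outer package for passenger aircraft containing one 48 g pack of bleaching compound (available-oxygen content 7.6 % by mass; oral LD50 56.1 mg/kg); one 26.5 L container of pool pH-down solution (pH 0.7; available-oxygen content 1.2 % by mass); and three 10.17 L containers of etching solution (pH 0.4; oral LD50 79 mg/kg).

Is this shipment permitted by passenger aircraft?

No

Available-oxygen content 7.6 % by mass meets the Class 5.1 criterion (Oxidizer), so the bleaching compound is Class 5.1.
Pool pH-down solution: pH 0.7 ≤ 2 → Class 8 (Corrosive).
pH 0.4 meets the Class 8 criterion (Corrosive), so the etching solution is Class 8.
Class 5.1 quantity: 48 g.
That is within the Class 5.1 passenger aircraft limit of 50 g.
Class 8 net quantity: 26.5 L + (three 10.17 L containers = 30.51 L) = 57.01 L.
57.01 L exceeds the passenger aircraft limit of 50 L for Class 8.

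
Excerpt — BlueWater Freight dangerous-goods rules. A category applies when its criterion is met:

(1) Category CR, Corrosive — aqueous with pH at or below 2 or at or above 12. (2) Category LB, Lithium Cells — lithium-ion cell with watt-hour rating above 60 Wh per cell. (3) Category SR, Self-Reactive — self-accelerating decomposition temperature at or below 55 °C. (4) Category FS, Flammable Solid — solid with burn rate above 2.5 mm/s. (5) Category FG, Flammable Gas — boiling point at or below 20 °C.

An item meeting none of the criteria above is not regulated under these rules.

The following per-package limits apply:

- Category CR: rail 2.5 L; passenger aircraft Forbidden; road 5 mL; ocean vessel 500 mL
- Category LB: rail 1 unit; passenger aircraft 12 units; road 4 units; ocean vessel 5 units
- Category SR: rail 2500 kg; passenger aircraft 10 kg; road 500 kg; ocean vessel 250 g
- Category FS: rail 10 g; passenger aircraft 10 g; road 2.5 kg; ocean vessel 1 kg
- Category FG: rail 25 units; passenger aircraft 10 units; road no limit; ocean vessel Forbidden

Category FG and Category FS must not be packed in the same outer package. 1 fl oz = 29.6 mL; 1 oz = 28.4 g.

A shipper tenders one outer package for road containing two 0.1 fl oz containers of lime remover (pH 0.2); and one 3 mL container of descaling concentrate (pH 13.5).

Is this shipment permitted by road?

No

The lime remover has pH 0.2, which is ≤ 2, so it is Category CR (Corrosive).
pH 13.5 meets the Category CR criterion (Corrosive), so the descaling concentrate is Category CR.
Category CR net quantity: (two 0.1 fl oz containers = 5.92 mL) + 3 mL = 8.92 mL.
8.92 mL > 5 mL (road limit, Category CR) — over the limit.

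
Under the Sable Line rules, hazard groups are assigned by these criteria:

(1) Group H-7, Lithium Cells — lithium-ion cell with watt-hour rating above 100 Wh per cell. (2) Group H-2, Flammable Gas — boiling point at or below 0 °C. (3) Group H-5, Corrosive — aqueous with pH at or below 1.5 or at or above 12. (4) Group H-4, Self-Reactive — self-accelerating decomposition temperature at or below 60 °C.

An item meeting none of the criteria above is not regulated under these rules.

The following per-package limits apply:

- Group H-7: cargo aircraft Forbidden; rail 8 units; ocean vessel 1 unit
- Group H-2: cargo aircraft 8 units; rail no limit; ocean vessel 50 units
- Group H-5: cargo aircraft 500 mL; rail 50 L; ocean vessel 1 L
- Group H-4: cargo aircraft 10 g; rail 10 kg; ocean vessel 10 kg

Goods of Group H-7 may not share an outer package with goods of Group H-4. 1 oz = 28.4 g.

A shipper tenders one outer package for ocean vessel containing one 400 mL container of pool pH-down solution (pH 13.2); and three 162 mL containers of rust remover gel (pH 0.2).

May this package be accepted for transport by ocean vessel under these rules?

The pool pH-down solution has pH 13.2, which is ≥ 12, so it is Group H-5 (Corrosive).
The rust remover gel has pH 0.2, which is ≤ 1.5, so it is Group H-5 (Corrosive).
Group H-5 net quantity: 400 mL + (three 162 mL containers = 486 mL) = 886 mL.
886 mL is within the ocean vessel limit of 1 L for Group H-5.

Yes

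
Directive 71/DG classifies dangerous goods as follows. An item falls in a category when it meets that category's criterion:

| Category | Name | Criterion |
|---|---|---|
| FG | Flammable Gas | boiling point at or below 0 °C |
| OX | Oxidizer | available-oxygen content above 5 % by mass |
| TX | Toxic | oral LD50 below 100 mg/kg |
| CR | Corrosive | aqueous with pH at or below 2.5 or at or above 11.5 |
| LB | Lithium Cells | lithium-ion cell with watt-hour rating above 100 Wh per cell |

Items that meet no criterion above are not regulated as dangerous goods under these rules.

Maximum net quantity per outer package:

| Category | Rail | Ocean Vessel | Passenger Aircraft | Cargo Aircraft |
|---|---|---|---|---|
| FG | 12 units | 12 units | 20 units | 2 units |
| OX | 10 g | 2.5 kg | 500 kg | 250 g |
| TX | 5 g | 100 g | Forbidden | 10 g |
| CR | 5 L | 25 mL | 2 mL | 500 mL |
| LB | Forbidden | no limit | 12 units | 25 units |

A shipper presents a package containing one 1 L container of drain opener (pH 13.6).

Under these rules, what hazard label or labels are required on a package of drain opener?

pH 13.6 meets the Category CR criterion (Corrosive), so the drain opener is Category CR.
Only the Category CR label is required.

Category CR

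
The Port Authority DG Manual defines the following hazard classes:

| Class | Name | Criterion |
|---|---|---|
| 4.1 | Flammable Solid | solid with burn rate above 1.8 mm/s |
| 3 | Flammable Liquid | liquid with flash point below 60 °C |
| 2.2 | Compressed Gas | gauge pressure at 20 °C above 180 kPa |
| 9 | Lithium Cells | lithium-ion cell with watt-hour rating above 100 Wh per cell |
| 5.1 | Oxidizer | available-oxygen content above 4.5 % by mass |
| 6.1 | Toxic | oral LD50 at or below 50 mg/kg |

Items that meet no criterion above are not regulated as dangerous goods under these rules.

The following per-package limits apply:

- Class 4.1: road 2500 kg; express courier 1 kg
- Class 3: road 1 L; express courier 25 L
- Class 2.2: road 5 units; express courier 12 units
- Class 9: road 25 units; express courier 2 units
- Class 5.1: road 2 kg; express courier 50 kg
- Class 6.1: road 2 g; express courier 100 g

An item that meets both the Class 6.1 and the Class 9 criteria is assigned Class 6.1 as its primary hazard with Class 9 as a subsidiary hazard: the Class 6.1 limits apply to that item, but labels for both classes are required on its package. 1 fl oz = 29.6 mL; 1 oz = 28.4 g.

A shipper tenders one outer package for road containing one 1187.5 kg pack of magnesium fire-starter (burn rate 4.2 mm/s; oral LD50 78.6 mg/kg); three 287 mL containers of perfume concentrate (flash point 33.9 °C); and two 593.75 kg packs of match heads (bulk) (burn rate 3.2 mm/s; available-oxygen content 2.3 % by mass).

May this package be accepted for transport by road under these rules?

Yes

Magnesium fire-starter: burn rate 4.2 mm/s > 1.8 mm/s → Class 4.1 (Flammable Solid).
The perfume concentrate has flash point 33.9 °C, which is < 60 °C, so it is Class 3 (Flammable Liquid).
The match heads (bulk) have burn rate 3.2 mm/s, which is > 1.8 mm/s, so they are Class 4.1 (Flammable Solid).
Class 3 quantity: three 287 mL containers = 861 mL.
861 mL ≤ 1 L (road limit, Class 3) — within limit.
Class 4.1 net quantity: 1187.5 kg + (two 593.75 kg packs = 1187.5 kg) = 2375 kg.
That is within the Class 4.1 road limit of 2500 kg.
Every hazard class is within its road limit and no segregation rule is violated.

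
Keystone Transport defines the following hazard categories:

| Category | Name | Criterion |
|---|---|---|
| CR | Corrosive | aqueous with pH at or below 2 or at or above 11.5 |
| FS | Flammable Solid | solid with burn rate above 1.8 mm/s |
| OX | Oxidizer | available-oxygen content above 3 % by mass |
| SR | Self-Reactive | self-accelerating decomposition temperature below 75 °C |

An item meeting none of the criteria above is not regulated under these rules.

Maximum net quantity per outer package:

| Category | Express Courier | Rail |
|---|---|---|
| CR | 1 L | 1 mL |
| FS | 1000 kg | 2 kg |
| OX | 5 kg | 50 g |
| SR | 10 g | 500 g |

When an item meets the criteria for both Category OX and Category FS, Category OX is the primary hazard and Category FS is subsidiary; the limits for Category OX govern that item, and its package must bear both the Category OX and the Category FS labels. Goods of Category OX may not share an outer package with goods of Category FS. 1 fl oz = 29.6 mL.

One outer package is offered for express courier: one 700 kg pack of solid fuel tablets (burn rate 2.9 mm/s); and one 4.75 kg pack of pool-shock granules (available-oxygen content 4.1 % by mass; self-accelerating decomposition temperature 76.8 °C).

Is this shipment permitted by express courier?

No

The solid fuel tablets have burn rate 2.9 mm/s, which is > 1.8 mm/s, so they are Category FS (Flammable Solid).
Pool-shock granules: available-oxygen content 4.1 % by mass > 3 % by mass → Category OX (Oxidizer).
Category OX quantity: 4.75 kg.
That is within the Category OX express courier limit of 5 kg.
Category FS quantity: 700 kg.
That is within the Category FS express courier limit of 1000 kg.
Category OX and Category FS may not share an outer package.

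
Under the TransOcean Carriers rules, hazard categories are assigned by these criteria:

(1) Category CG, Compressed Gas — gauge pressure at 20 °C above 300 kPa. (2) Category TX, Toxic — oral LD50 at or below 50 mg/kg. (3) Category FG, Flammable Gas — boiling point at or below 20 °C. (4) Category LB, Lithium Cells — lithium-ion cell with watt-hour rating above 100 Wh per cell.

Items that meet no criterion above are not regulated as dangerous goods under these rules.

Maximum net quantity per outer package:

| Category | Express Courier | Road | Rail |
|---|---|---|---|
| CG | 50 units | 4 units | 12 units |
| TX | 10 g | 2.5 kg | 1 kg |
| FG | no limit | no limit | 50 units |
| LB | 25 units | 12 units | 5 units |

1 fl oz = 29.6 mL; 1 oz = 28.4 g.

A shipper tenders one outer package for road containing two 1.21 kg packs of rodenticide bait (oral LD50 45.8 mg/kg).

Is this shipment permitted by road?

Rodenticide bait: oral LD50 45.8 mg/kg ≤ 50 mg/kg → Category TX (Toxic).
Category TX quantity: two 1.21 kg packs = 2.42 kg.
2.42 kg is within the road limit of 2.5 kg for Category TX.

Yes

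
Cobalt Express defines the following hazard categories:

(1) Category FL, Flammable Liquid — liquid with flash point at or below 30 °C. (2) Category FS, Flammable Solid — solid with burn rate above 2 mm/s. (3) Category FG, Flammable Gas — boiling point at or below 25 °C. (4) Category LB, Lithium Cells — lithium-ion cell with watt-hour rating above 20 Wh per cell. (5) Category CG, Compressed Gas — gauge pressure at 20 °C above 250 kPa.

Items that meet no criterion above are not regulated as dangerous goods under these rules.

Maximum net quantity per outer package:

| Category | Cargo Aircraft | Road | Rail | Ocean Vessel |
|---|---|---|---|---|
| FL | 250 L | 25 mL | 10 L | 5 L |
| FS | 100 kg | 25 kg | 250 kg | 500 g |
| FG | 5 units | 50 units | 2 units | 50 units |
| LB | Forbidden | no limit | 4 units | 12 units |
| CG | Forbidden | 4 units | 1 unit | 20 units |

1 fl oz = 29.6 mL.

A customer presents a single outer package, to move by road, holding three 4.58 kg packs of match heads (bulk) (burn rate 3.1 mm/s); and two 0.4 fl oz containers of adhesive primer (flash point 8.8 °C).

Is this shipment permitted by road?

Yes

With burn rate 3.1 mm/s (> 2 mm/s), the match heads (bulk) fall in Category FS.
Flash point 8.8 °C meets the Category FL criterion (Flammable Liquid), so the adhesive primer is Category FL.
Category FS quantity: three 4.58 kg packs = 13.74 kg.
13.74 kg is within the road limit of 25 kg for Category FS.
Category FL quantity: two 0.4 fl oz containers = 23.68 mL.
23.68 mL is within the road limit of 25 mL for Category FL.
Every hazard category is within its road limit and no segregation rule is violated.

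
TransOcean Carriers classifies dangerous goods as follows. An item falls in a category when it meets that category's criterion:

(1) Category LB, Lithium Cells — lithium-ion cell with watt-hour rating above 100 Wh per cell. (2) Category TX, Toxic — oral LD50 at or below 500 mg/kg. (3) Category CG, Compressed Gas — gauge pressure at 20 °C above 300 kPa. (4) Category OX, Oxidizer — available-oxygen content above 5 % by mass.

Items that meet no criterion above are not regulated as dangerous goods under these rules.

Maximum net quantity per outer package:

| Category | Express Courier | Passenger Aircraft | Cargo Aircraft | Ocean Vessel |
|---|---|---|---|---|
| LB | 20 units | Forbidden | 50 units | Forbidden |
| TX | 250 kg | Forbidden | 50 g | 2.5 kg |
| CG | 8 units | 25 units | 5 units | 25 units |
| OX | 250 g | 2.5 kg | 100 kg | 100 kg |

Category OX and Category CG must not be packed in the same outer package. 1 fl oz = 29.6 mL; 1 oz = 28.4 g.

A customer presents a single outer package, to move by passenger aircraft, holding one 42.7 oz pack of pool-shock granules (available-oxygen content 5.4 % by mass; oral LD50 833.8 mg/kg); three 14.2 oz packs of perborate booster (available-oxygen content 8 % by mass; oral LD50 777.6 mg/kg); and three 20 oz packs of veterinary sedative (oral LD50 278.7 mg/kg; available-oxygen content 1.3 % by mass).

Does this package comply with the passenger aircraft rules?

No

The pool-shock granules have available-oxygen content 5.4 % by mass, which is > 5 % by mass, so they are Category OX (Oxidizer).
Available-oxygen content 8 % by mass meets the Category OX criterion (Oxidizer), so the perborate booster is Category OX.
With oral LD50 278.7 mg/kg (≤ 500 mg/kg), the veterinary sedative falls in Category TX.
Category TX quantity: three 20 oz packs = 1.704 kg.
By passenger aircraft, Category TX is Forbidden regardless of quantity.
Category OX net quantity: (one 42.7 oz pack = 1212.68 g) + (three 14.2 oz packs = 1209.84 g) = 2422.52 g.
2422.52 g ≤ 2.5 kg (passenger aircraft limit, Category OX) — within limit.
The segregation rule (Category OX with Category CG) does not apply to Category TX with Category OX.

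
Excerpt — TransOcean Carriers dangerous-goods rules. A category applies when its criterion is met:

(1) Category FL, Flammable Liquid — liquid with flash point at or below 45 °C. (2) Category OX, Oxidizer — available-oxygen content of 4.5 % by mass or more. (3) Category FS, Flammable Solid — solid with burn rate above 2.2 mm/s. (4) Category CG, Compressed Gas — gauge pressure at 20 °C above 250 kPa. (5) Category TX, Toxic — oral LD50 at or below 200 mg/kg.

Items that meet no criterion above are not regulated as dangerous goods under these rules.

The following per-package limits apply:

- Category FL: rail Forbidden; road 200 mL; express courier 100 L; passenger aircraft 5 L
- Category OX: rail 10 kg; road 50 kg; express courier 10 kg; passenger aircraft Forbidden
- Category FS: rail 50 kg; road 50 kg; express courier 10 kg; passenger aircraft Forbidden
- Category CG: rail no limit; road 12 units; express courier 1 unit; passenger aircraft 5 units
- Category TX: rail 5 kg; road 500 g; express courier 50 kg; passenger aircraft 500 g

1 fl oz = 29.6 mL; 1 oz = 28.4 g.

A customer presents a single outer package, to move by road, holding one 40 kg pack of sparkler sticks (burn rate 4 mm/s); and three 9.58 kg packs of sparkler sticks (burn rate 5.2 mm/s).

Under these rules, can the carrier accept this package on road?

No

With burn rate 4 mm/s (> 2.2 mm/s), the sparkler sticks fall in Category FS.
Burn rate 5.2 mm/s meets the Category FS criterion (Flammable Solid), so the sparkler sticks are Category FS.
Category FS net quantity: 40 kg + (three 9.58 kg packs = 28.74 kg) = 68.74 kg.
That exceeds the Category FS road limit of 50 kg.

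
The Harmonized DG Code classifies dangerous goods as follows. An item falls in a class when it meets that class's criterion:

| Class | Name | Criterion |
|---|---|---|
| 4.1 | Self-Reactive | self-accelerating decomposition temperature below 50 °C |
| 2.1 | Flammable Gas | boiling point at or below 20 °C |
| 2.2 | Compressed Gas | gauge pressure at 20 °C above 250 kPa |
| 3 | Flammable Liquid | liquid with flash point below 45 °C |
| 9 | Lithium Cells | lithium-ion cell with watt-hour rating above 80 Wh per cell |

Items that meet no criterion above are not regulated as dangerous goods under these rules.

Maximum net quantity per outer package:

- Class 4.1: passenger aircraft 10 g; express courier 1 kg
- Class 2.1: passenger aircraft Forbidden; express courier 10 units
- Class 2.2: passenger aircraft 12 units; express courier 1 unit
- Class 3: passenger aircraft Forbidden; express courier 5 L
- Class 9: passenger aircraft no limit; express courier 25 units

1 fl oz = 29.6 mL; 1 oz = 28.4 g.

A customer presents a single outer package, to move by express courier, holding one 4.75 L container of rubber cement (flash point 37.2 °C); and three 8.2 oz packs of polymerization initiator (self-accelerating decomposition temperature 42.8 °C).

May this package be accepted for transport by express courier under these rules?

Yes

The rubber cement has flash point 37.2 °C, which is < 45 °C, so it is Class 3 (Flammable Liquid).
The polymerization initiator has self-accelerating decomposition temperature 42.8 °C, which is < 50 °C, so it is Class 4.1 (Self-Reactive).
Class 3 quantity: 4.75 L.
4.75 L is within the express courier limit of 5 L for Class 3.
Class 4.1 quantity: three 8.2 oz packs = 698.64 g.
698.64 g is within the express courier limit of 1 kg for Class 4.1.
Every hazard class is within its express courier limit and no segregation rule is violated.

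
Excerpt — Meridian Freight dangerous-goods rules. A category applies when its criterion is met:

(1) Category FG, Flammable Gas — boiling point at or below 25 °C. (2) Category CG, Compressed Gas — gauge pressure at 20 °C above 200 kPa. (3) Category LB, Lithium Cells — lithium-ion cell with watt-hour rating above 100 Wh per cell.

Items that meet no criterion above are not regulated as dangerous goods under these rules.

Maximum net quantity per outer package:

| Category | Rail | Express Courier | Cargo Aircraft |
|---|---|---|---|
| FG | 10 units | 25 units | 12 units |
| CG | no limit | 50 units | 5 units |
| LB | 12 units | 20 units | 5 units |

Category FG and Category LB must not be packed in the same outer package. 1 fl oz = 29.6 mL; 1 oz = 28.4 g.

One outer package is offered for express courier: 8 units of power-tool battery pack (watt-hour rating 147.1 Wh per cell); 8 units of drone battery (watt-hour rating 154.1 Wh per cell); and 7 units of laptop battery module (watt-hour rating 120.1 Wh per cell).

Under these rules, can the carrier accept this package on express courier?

The power-tool battery pack has watt-hour rating 147.1 Wh per cell, which is > 100 Wh per cell, so it is Category LB (Lithium Cells).
With watt-hour rating 154.1 Wh per cell (> 100 Wh per cell), the drone battery falls in Category LB.
The laptop battery module has watt-hour rating 120.1 Wh per cell, which is > 100 Wh per cell, so it is Category LB (Lithium Cells).
Category LB net quantity: 8 units + 8 units + 7 units = 23 units.
That exceeds the Category LB express courier limit of 20 units.

No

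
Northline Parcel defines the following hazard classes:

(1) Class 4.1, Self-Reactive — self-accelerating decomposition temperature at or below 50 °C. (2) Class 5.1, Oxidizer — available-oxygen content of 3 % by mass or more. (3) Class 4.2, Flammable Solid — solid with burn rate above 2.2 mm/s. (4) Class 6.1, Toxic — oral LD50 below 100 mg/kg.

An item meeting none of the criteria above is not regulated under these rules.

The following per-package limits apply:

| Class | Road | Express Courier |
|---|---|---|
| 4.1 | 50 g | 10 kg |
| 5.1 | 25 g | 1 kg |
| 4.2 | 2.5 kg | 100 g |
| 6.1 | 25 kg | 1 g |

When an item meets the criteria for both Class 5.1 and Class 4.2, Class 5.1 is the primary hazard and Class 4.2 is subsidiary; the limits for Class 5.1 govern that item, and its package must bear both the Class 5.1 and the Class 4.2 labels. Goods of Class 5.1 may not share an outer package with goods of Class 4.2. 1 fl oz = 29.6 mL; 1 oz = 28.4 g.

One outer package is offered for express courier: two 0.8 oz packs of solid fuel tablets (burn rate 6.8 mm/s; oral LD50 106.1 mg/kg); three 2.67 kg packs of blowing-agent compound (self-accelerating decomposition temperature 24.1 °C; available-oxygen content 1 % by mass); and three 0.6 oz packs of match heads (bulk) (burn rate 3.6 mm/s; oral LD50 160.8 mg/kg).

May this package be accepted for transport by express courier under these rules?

Yes

The solid fuel tablets have burn rate 6.8 mm/s, which is > 2.2 mm/s, so they are Class 4.2 (Flammable Solid).
The blowing-agent compound has self-accelerating decomposition temperature 24.1 °C, which is ≤ 50 °C, so it is Class 4.1 (Self-Reactive).
Burn rate 3.6 mm/s meets the Class 4.2 criterion (Flammable Solid), so the match heads (bulk) are Class 4.2.
Total Class 4.2: (two 0.8 oz packs = 45.44 g) + (three 0.6 oz packs = 51.12 g) = 96.56 g.
96.56 g is within the express courier limit of 100 g for Class 4.2.
Class 4.1 quantity: three 2.67 kg packs = 8.01 kg.
That is within the Class 4.1 express courier limit of 10 kg.
The segregation rule (Class 5.1 with Class 4.2) does not apply to Class 4.2 with Class 4.1.
Every hazard class is within its express courier limit and no segregation rule is violated.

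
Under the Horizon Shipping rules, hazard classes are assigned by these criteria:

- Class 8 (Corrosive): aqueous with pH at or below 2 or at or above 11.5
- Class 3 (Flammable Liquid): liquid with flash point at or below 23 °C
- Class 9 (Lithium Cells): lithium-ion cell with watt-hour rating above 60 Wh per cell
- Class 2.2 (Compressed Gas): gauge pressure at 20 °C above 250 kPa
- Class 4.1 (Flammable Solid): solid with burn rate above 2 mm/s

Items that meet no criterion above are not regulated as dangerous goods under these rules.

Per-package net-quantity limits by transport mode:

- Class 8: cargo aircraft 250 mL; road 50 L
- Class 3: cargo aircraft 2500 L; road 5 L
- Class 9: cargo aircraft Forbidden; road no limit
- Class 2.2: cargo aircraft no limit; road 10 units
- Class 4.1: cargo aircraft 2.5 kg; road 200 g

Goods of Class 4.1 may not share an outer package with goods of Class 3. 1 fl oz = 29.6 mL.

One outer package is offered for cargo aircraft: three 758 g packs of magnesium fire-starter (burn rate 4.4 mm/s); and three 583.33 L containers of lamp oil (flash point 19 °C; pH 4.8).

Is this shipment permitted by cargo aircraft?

With burn rate 4.4 mm/s (> 2 mm/s), the magnesium fire-starter falls in Class 4.1.
Flash point 19 °C meets the Class 3 criterion (Flammable Liquid), so the lamp oil is Class 3.
Class 4.1 quantity: three 758 g packs = 2.274 kg.
2.274 kg ≤ 2.5 kg (cargo aircraft limit, Class 4.1) — within limit.
Class 3 quantity: three 583.33 L containers = 1749.99 L.
1749.99 L is within the cargo aircraft limit of 2500 L for Class 3.
Class 4.1 and Class 3 may not share an outer package.

No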